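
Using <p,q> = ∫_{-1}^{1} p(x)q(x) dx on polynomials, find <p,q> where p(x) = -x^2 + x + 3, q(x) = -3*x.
<p,q> = -2

Expand the product: p(x)·q(x) = 3*x^3 - 3*x^2 - 9*x.
∫_{-1}^{1} of each monomial x^k gives [2/(k+1) if k even, 0 if k odd]. Integrating term-by-term (or equivalently evaluating the antiderivative F(x) = 3*x^4/4 - x^3 - 9*x^2/2 at the endpoints):
  F(1) − F(−1) = -19/4 − (-11/4) = -2.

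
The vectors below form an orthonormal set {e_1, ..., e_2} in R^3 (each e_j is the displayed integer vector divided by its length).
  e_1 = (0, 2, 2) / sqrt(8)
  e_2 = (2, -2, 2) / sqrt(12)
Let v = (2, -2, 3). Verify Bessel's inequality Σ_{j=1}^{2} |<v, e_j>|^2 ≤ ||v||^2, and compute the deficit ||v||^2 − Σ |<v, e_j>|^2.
Σ |<v, e_j>|^2 = 101/6; ||v||^2 = 17; deficit = 1/6

Write each e_j = u_j / sqrt(<u_j, u_j>) where u_j is the displayed integer vector. Then <v, e_j> = <v, u_j> / sqrt(<u_j, u_j>), so |<v, e_j>|^2 = <v, u_j>^2 / <u_j, u_j>.
Coefficients: <v, e_1> = 2/sqrt(8), <v, e_2> = 14/sqrt(12).
Square and sum: Σ |<v, e_j>|^2 = 101/6.
Compute ||v||^2 = v·v = 17.
Deficit = 17 − 101/6 = 1/6 ≥ 0, confirming Bessel's inequality. (The deficit equals ||v − Σ <v,e_j> e_j||^2, the squared distance from v to span{e_j}.)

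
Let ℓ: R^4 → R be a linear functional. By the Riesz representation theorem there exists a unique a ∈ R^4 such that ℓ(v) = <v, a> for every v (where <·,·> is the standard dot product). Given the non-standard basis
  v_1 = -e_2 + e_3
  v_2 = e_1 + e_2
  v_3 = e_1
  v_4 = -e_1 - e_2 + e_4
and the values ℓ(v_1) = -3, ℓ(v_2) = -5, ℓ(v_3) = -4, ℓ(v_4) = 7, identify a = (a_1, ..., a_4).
a = (-4, -1, -4, 2)

Write a = (a_1, ..., a_4) in the standard basis. For each basis vector v_i, ℓ(v_i) = <v_i, a> is a linear equation in the a_j's. Collect the n equations into a matrix system V a = ℓ, where row i of V is v_i (expressed in the standard basis). Since V is invertible (lower-triangular with 1s on the diagonal, up to permutation), solve by back-substitution:
  V =
[[0, -1, 1, 0],
 [1, 1, 0, 0],
 [1, 0, 0, 0],
 [-1, -1, 0, 1]]
  V a = (-3, -5, -4, 7)
Solving gives a = (-4, -1, -4, 2).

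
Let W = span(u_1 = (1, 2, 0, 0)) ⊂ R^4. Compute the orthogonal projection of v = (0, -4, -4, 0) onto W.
proj_W(v) = (-8/5, -16/5, 0, 0)

Set up U = [u_1 | ... | u_1] ∈ R^(4×1). The projector onto W = col(U) is P = U (U^T U)^(-1) U^T.
Compute U^T U =
  [5],
and U^T v = (-8).
Solve U^T U · c = U^T v for the coefficients: c = (-8/5). The projection is proj_W(v) = U c.
Check: (v - proj_W(v)) · u_1 = 0  (should be 0).
Result: proj_W(v) = (-8/5, -16/5, 0, 0).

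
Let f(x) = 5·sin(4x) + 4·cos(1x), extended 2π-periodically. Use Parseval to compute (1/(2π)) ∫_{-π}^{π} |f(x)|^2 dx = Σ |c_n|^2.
Σ |c_n|^2 = 41/2

Expand |f|^2 and use orthogonality of {sin(nx), cos(mx)} on [-π, π]:
  ∫_{-π}^{π} sin(nx)^2 dx = π, ∫ cos(mx)^2 dx = π, and cross terms integrate to 0.
So ∫_{-π}^{π} f(x)^2 dx = 5^2 · π + 4^2 · π = (25 + 16)π.
Divide by 2π: (25 + 16)/2 = 41/2.
By Parseval, this equals Σ |c_n|^2.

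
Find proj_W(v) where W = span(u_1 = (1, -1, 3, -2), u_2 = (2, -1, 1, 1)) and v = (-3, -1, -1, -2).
proj_W(v) = (-207/89, 91/89, -41/89, -166/89)

Set up U = [u_1 | ... | u_2] ∈ R^(4×2). The projector onto W = col(U) is P = U (U^T U)^(-1) U^T.
Compute U^T U =
  [15, 4]
  [4, 7],
and U^T v = (-1, -8).
Solve U^T U · c = U^T v for the coefficients: c = (25/89, -116/89). The projection is proj_W(v) = U c.
Check: (v - proj_W(v)) · u_1 = 0  (should be 0).
Check: (v - proj_W(v)) · u_2 = 0  (should be 0).
Result: proj_W(v) = (-207/89, 91/89, -41/89, -166/89).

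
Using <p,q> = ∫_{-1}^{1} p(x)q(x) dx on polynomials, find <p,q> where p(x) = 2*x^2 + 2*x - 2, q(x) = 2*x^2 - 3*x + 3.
<p,q> = -196/15

Expand the product: p(x)·q(x) = 4*x^4 - 2*x^3 - 4*x^2 + 12*x - 6.
∫_{-1}^{1} of each monomial x^k gives [2/(k+1) if k even, 0 if k odd]. Integrating term-by-term (or equivalently evaluating the antiderivative F(x) = 4*x^5/5 - x^4/2 - 4*x^3/3 + 6*x^2 - 6*x at the endpoints):
  F(1) − F(−1) = -31/30 − (361/30) = -196/15.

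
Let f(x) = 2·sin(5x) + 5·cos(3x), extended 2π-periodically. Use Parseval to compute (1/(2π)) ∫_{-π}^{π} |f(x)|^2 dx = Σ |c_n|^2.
Σ |c_n|^2 = 29/2

Expand |f|^2 and use orthogonality of {sin(nx), cos(mx)} on [-π, π]:
  ∫_{-π}^{π} sin(nx)^2 dx = π, ∫ cos(mx)^2 dx = π, and cross terms integrate to 0.
So ∫_{-π}^{π} f(x)^2 dx = 2^2 · π + 5^2 · π = (4 + 25)π.
Divide by 2π: (4 + 25)/2 = 29/2.
By Parseval, this equals Σ |c_n|^2.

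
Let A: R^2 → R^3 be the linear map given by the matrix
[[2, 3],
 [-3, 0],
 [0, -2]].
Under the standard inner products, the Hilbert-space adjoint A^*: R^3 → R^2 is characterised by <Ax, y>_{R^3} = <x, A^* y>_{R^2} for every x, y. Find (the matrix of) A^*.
A^* = A^T =
[[2, -3, 0],
 [3, 0, -2]]

For real matrices with standard dot products, the defining identity <Ax, y> = <x, A^* y> gives (Ax)^T y = x^T (A^*) y, i.e. x^T A^T y = x^T (A^*) y. Since this holds for all x, y, we must have A^* = A^T. Therefore
A^* =
[[2, -3, 0],
 [3, 0, -2]].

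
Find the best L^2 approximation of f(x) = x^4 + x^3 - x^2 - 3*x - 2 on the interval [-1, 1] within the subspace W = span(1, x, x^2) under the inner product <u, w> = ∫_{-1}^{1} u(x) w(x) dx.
g(x) = -x^2/7 - 12*x/5 - 73/35

The best approximation g ∈ W is the orthogonal projection of f onto W. Writing g = a_0 + a_1 x + a_2 x^2, the coefficients solve the normal equations G · a = b where
  G_{ij} = <φ_i, φ_j> and b_i = <f, φ_i>, with φ_0 = 1, φ_1 = x, φ_2 = x^2.
G =
  [2, 0, 2/3]
  [0, 2/3, 0]
  [2/3, 0, 2/5],
b = (-64/15, -8/5, -152/105).
Solving gives a_0 = -73/35, a_1 = -12/5, a_2 = -1/7, so
  g(x) = -x^2/7 - 12*x/5 - 73/35.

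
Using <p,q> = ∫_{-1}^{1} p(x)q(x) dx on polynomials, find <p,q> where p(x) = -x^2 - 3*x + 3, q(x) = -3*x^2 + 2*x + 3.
<p,q> = 36/5

Expand the product: p(x)·q(x) = 3*x^4 + 7*x^3 - 18*x^2 - 3*x + 9.
∫_{-1}^{1} of each monomial x^k gives [2/(k+1) if k even, 0 if k odd]. Integrating term-by-term (or equivalently evaluating the antiderivative F(x) = 3*x^5/5 + 7*x^4/4 - 6*x^3 - 3*x^2/2 + 9*x at the endpoints):
  F(1) − F(−1) = 77/20 − (-67/20) = 36/5.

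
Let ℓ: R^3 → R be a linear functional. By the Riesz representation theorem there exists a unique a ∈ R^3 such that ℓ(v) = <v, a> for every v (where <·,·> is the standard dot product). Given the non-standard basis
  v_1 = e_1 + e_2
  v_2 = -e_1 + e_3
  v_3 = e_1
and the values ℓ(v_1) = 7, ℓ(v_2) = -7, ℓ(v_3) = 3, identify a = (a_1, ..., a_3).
a = (3, 4, -4)

Write a = (a_1, ..., a_3) in the standard basis. For each basis vector v_i, ℓ(v_i) = <v_i, a> is a linear equation in the a_j's. Collect the n equations into a matrix system V a = ℓ, where row i of V is v_i (expressed in the standard basis). Since V is invertible (lower-triangular with 1s on the diagonal, up to permutation), solve by back-substitution:
  V =
[[1, 1, 0],
 [-1, 0, 1],
 [1, 0, 0]]
  V a = (7, -7, 3)
Solving gives a = (3, 4, -4).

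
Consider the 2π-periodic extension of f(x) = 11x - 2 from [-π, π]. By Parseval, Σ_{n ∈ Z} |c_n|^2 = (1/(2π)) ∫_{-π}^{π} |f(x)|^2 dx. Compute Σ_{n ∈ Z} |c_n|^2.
Σ |c_n|^2 = 121π^2/3 + 4

Expand and integrate term by term over [-π, π]:
  ∫ (11x)^2 dx = 121·(2π^3/3); ∫ 2·11·(-2)·x dx = 0 (odd integrand); ∫ (-2)^2 dx = 4·2π.
So (1/(2π)) ∫_{-π}^{π} (11x - 2)^2 dx = 121π^2/3 + 4 = 121π^2/3 + 4.
Parseval ⇒ Σ |c_n|^2 = 121π^2/3 + 4.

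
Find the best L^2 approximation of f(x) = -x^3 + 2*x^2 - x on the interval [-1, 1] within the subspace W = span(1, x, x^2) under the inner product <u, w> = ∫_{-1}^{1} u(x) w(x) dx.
g(x) = 2*x^2 - 8*x/5

The best approximation g ∈ W is the orthogonal projection of f onto W. Writing g = a_0 + a_1 x + a_2 x^2, the coefficients solve the normal equations G · a = b where
  G_{ij} = <φ_i, φ_j> and b_i = <f, φ_i>, with φ_0 = 1, φ_1 = x, φ_2 = x^2.
G =
  [2, 0, 2/3]
  [0, 2/3, 0]
  [2/3, 0, 2/5],
b = (4/3, -16/15, 4/5).
Solving gives a_0 = 0, a_1 = -8/5, a_2 = 2, so
  g(x) = 2*x^2 - 8*x/5.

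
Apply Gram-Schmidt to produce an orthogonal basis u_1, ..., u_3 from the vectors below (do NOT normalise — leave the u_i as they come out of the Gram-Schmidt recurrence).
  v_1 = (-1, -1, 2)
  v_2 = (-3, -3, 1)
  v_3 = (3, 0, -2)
Orthogonal basis:
  u_1 = (-1, -1, 2)
  u_2 = (-5/3, -5/3, -5/3)
  u_3 = (3/2, -3/2, 0)

Apply the Gram-Schmidt recurrence
  u_1 = v_1
  u_i = v_i − Σ_{j<i} ((v_i · u_j) / (u_j · u_j)) · u_j.

Step by step this gives:
  u_1 = (-1, -1, 2)
  u_2 = (-5/3, -5/3, -5/3)
  u_3 = (3/2, -3/2, 0)

Orthogonality check:
  u_2 · u_1 = 0 (should be 0)
  u_3 · u_1 = 0 (should be 0)
  u_3 · u_2 = 0 (should be 0)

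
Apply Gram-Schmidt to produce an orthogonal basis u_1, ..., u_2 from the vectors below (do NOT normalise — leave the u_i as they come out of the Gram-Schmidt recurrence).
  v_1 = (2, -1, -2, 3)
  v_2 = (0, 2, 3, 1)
Orthogonal basis:
  u_1 = (2, -1, -2, 3)
  u_2 = (5/9, 31/18, 22/9, 11/6)

Apply the Gram-Schmidt recurrence
  u_1 = v_1
  u_i = v_i − Σ_{j<i} ((v_i · u_j) / (u_j · u_j)) · u_j.

Step by step this gives:
  u_1 = (2, -1, -2, 3)
  u_2 = (5/9, 31/18, 22/9, 11/6)

Orthogonality check:
  u_2 · u_1 = 0 (should be 0)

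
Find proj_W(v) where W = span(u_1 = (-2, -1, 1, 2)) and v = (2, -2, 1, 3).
proj_W(v) = (-1, -1/2, 1/2, 1)

Set up U = [u_1 | ... | u_1] ∈ R^(4×1). The projector onto W = col(U) is P = U (U^T U)^(-1) U^T.
Compute U^T U =
  [10],
and U^T v = (5).
Solve U^T U · c = U^T v for the coefficients: c = (1/2). The projection is proj_W(v) = U c.
Check: (v - proj_W(v)) · u_1 = 0  (should be 0).
Result: proj_W(v) = (-1, -1/2, 1/2, 1).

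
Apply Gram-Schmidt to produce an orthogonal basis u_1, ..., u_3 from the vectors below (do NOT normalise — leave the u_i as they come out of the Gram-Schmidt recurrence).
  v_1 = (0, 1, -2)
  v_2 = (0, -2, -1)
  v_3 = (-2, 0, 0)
Orthogonal basis:
  u_1 = (0, 1, -2)
  u_2 = (0, -2, -1)
  u_3 = (-2, 0, 0)

Apply the Gram-Schmidt recurrence
  u_1 = v_1
  u_i = v_i − Σ_{j<i} ((v_i · u_j) / (u_j · u_j)) · u_j.

Step by step this gives:
  u_1 = (0, 1, -2)
  u_2 = (0, -2, -1)
  u_3 = (-2, 0, 0)

Orthogonality check:
  u_2 · u_1 = 0 (should be 0)
  u_3 · u_1 = 0 (should be 0)
  u_3 · u_2 = 0 (should be 0)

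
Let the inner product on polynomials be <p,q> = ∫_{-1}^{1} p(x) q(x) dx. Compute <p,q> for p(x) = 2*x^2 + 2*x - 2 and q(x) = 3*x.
<p,q> = 4

Expand the product: p(x)·q(x) = 6*x^3 + 6*x^2 - 6*x.
∫_{-1}^{1} of each monomial x^k gives [2/(k+1) if k even, 0 if k odd]. Integrating term-by-term (or equivalently evaluating the antiderivative F(x) = 3*x^4/2 + 2*x^3 - 3*x^2 at the endpoints):
  F(1) − F(−1) = 1/2 − (-7/2) = 4.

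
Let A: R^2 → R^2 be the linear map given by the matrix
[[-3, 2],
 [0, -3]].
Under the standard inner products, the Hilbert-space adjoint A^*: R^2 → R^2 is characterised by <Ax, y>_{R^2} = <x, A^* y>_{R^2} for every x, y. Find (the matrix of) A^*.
A^* = A^T =
[[-3, 0],
 [2, -3]]

For real matrices with standard dot products, the defining identity <Ax, y> = <x, A^* y> gives (Ax)^T y = x^T (A^*) y, i.e. x^T A^T y = x^T (A^*) y. Since this holds for all x, y, we must have A^* = A^T. Therefore
A^* =
[[-3, 0],
 [2, -3]].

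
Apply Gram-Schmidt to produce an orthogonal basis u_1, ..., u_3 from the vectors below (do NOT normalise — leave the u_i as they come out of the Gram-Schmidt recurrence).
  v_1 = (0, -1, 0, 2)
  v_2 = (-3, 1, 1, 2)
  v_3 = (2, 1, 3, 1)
Orthogonal basis:
  u_1 = (0, -1, 0, 2)
  u_2 = (-3, 8/5, 1, 4/5)
  u_3 = (41/22, 14/11, 67/22, 7/11)

Apply the Gram-Schmidt recurrence
  u_1 = v_1
  u_i = v_i − Σ_{j<i} ((v_i · u_j) / (u_j · u_j)) · u_j.

Step by step this gives:
  u_1 = (0, -1, 0, 2)
  u_2 = (-3, 8/5, 1, 4/5)
  u_3 = (41/22, 14/11, 67/22, 7/11)

Orthogonality check:
  u_2 · u_1 = 0 (should be 0)
  u_3 · u_1 = 0 (should be 0)
  u_3 · u_2 = 0 (should be 0)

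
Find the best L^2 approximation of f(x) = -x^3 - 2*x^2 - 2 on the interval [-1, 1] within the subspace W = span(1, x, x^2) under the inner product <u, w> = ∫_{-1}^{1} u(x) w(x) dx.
g(x) = -2*x^2 - 3*x/5 - 2

The best approximation g ∈ W is the orthogonal projection of f onto W. Writing g = a_0 + a_1 x + a_2 x^2, the coefficients solve the normal equations G · a = b where
  G_{ij} = <φ_i, φ_j> and b_i = <f, φ_i>, with φ_0 = 1, φ_1 = x, φ_2 = x^2.
G =
  [2, 0, 2/3]
  [0, 2/3, 0]
  [2/3, 0, 2/5],
b = (-16/3, -2/5, -32/15).
Solving gives a_0 = -2, a_1 = -3/5, a_2 = -2, so
  g(x) = -2*x^2 - 3*x/5 - 2.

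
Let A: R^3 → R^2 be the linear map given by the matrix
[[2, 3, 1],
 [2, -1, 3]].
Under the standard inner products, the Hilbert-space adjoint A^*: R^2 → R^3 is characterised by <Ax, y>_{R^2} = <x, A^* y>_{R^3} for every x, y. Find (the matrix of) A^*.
A^* = A^T =
[[2, 2],
 [3, -1],
 [1, 3]]

For real matrices with standard dot products, the defining identity <Ax, y> = <x, A^* y> gives (Ax)^T y = x^T (A^*) y, i.e. x^T A^T y = x^T (A^*) y. Since this holds for all x, y, we must have A^* = A^T. Therefore
A^* =
[[2, 2],
 [3, -1],
 [1, 3]].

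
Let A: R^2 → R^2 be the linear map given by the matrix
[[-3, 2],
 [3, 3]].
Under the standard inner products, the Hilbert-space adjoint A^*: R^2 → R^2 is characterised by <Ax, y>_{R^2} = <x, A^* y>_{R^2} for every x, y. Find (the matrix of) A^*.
A^* = A^T =
[[-3, 3],
 [2, 3]]

For real matrices with standard dot products, the defining identity <Ax, y> = <x, A^* y> gives (Ax)^T y = x^T (A^*) y, i.e. x^T A^T y = x^T (A^*) y. Since this holds for all x, y, we must have A^* = A^T. Therefore
A^* =
[[-3, 3],
 [2, 3]].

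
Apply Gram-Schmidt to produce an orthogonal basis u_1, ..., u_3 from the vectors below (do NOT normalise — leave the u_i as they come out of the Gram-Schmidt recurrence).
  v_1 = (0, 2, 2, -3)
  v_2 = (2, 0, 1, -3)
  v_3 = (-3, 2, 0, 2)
Orthogonal basis:
  u_1 = (0, 2, 2, -3)
  u_2 = (2, -22/17, -5/17, -18/17)
  u_3 = (1/9, 2/9, -2/9, 0)

Apply the Gram-Schmidt recurrence
  u_1 = v_1
  u_i = v_i − Σ_{j<i} ((v_i · u_j) / (u_j · u_j)) · u_j.

Step by step this gives:
  u_1 = (0, 2, 2, -3)
  u_2 = (2, -22/17, -5/17, -18/17)
  u_3 = (1/9, 2/9, -2/9, 0)

Orthogonality check:
  u_2 · u_1 = 0 (should be 0)
  u_3 · u_1 = 0 (should be 0)
  u_3 · u_2 = 0 (should be 0)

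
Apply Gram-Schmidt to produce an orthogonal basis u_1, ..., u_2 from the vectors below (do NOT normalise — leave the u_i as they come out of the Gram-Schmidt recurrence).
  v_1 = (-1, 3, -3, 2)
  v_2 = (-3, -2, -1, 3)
Orthogonal basis:
  u_1 = (-1, 3, -3, 2)
  u_2 = (-63/23, -64/23, -5/23, 57/23)

Apply the Gram-Schmidt recurrence
  u_1 = v_1
  u_i = v_i − Σ_{j<i} ((v_i · u_j) / (u_j · u_j)) · u_j.

Step by step this gives:
  u_1 = (-1, 3, -3, 2)
  u_2 = (-63/23, -64/23, -5/23, 57/23)

Orthogonality check:
  u_2 · u_1 = 0 (should be 0)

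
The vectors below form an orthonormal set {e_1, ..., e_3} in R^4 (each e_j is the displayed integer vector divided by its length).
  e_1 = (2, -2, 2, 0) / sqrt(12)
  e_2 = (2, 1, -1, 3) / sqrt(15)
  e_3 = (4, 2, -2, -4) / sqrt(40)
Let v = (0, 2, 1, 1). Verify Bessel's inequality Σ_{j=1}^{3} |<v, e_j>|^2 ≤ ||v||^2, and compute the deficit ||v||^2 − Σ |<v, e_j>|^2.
Σ |<v, e_j>|^2 = 3/2; ||v||^2 = 6; deficit = 9/2

Write each e_j = u_j / sqrt(<u_j, u_j>) where u_j is the displayed integer vector. Then <v, e_j> = <v, u_j> / sqrt(<u_j, u_j>), so |<v, e_j>|^2 = <v, u_j>^2 / <u_j, u_j>.
Coefficients: <v, e_1> = -2/sqrt(12), <v, e_2> = 4/sqrt(15), <v, e_3> = -2/sqrt(40).
Square and sum: Σ |<v, e_j>|^2 = 3/2.
Compute ||v||^2 = v·v = 6.
Deficit = 6 − 3/2 = 9/2 ≥ 0, confirming Bessel's inequality. (The deficit equals ||v − Σ <v,e_j> e_j||^2, the squared distance from v to span{e_j}.)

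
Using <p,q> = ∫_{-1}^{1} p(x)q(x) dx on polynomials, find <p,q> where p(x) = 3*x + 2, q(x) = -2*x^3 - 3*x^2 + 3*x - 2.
<p,q> = -42/5

Expand the product: p(x)·q(x) = -6*x^4 - 13*x^3 + 3*x^2 - 4.
∫_{-1}^{1} of each monomial x^k gives [2/(k+1) if k even, 0 if k odd]. Integrating term-by-term (or equivalently evaluating the antiderivative F(x) = -6*x^5/5 - 13*x^4/4 + x^3 - 4*x at the endpoints):
  F(1) − F(−1) = -149/20 − (19/20) = -42/5.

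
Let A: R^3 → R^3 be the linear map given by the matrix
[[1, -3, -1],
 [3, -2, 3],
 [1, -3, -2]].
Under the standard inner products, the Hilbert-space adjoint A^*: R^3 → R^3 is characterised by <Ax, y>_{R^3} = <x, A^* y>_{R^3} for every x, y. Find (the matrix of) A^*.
A^* = A^T =
[[1, 3, 1],
 [-3, -2, -3],
 [-1, 3, -2]]

For real matrices with standard dot products, the defining identity <Ax, y> = <x, A^* y> gives (Ax)^T y = x^T (A^*) y, i.e. x^T A^T y = x^T (A^*) y. Since this holds for all x, y, we must have A^* = A^T. Therefore
A^* =
[[1, 3, 1],
 [-3, -2, -3],
 [-1, 3, -2]].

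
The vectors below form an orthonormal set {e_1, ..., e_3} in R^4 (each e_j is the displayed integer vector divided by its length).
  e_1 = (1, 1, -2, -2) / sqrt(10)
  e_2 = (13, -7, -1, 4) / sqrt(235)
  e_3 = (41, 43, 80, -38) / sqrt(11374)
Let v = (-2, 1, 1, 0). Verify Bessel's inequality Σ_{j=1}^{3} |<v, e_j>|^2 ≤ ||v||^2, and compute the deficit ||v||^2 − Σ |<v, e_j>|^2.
Σ |<v, e_j>|^2 = 722/121; ||v||^2 = 6; deficit = 4/121

Write each e_j = u_j / sqrt(<u_j, u_j>) where u_j is the displayed integer vector. Then <v, e_j> = <v, u_j> / sqrt(<u_j, u_j>), so |<v, e_j>|^2 = <v, u_j>^2 / <u_j, u_j>.
Coefficients: <v, e_1> = -3/sqrt(10), <v, e_2> = -34/sqrt(235), <v, e_3> = 41/sqrt(11374).
Square and sum: Σ |<v, e_j>|^2 = 722/121.
Compute ||v||^2 = v·v = 6.
Deficit = 6 − 722/121 = 4/121 ≥ 0, confirming Bessel's inequality. (The deficit equals ||v − Σ <v,e_j> e_j||^2, the squared distance from v to span{e_j}.)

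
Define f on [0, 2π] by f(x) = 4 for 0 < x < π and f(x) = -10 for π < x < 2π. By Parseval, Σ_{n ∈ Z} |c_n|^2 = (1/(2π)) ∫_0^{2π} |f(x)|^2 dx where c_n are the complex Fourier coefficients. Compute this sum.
Σ |c_n|^2 = 58

Parseval equates the L^2 energy of f (normalised by 1/(2π)) with the ℓ^2 sum of its Fourier coefficients: (1/(2π)) ∫_0^{2π} |f|^2 = Σ |c_n|^2.
Compute the left side: (1/(2π)) [∫_0^π 4^2 dx + ∫_π^{2π} (-10)^2 dx] = (1/(2π)) · (16π + 100π) = (16 + 100)/2 = 58.
So Σ_{n ∈ Z} |c_n|^2 = 58.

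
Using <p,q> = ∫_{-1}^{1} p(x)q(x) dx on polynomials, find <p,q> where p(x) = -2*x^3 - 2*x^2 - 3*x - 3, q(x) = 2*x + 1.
<p,q> = -194/15

Expand the product: p(x)·q(x) = -4*x^4 - 6*x^3 - 8*x^2 - 9*x - 3.
∫_{-1}^{1} of each monomial x^k gives [2/(k+1) if k even, 0 if k odd]. Integrating term-by-term (or equivalently evaluating the antiderivative F(x) = -4*x^5/5 - 3*x^4/2 - 8*x^3/3 - 9*x^2/2 - 3*x at the endpoints):
  F(1) − F(−1) = -187/15 − (7/15) = -194/15.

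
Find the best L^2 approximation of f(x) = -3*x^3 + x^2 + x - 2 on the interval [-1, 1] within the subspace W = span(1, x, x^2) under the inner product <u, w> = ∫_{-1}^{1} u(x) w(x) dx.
g(x) = x^2 - 4*x/5 - 2

The best approximation g ∈ W is the orthogonal projection of f onto W. Writing g = a_0 + a_1 x + a_2 x^2, the coefficients solve the normal equations G · a = b where
  G_{ij} = <φ_i, φ_j> and b_i = <f, φ_i>, with φ_0 = 1, φ_1 = x, φ_2 = x^2.
G =
  [2, 0, 2/3]
  [0, 2/3, 0]
  [2/3, 0, 2/5],
b = (-10/3, -8/15, -14/15).
Solving gives a_0 = -2, a_1 = -4/5, a_2 = 1, so
  g(x) = x^2 - 4*x/5 - 2.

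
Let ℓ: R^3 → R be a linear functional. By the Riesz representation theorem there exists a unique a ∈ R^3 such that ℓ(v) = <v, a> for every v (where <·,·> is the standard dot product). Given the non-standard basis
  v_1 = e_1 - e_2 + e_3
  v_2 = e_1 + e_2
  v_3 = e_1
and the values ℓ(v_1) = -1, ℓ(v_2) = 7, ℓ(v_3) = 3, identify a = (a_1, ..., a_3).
a = (3, 4, 0)

Write a = (a_1, ..., a_3) in the standard basis. For each basis vector v_i, ℓ(v_i) = <v_i, a> is a linear equation in the a_j's. Collect the n equations into a matrix system V a = ℓ, where row i of V is v_i (expressed in the standard basis). Since V is invertible (lower-triangular with 1s on the diagonal, up to permutation), solve by back-substitution:
  V =
[[1, -1, 1],
 [1, 1, 0],
 [1, 0, 0]]
  V a = (-1, 7, 3)
Solving gives a = (3, 4, 0).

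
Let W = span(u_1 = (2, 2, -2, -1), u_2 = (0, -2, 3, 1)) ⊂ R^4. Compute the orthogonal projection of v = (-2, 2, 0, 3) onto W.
proj_W(v) = (-106/61, -14/61, -32/61, 7/61)

Set up U = [u_1 | ... | u_2] ∈ R^(4×2). The projector onto W = col(U) is P = U (U^T U)^(-1) U^T.
Compute U^T U =
  [13, -11]
  [-11, 14],
and U^T v = (-3, -1).
Solve U^T U · c = U^T v for the coefficients: c = (-53/61, -46/61). The projection is proj_W(v) = U c.
Check: (v - proj_W(v)) · u_1 = 0  (should be 0).
Check: (v - proj_W(v)) · u_2 = 0  (should be 0).
Result: proj_W(v) = (-106/61, -14/61, -32/61, 7/61).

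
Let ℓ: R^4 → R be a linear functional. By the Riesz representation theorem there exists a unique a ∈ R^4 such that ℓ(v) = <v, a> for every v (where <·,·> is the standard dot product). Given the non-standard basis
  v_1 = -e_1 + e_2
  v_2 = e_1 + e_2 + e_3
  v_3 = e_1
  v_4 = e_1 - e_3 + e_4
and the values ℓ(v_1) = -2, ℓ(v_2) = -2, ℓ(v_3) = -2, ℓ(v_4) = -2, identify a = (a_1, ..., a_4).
a = (-2, -4, 4, 4)

Write a = (a_1, ..., a_4) in the standard basis. For each basis vector v_i, ℓ(v_i) = <v_i, a> is a linear equation in the a_j's. Collect the n equations into a matrix system V a = ℓ, where row i of V is v_i (expressed in the standard basis). Since V is invertible (lower-triangular with 1s on the diagonal, up to permutation), solve by back-substitution:
  V =
[[-1, 1, 0, 0],
 [1, 1, 1, 0],
 [1, 0, 0, 0],
 [1, 0, -1, 1]]
  V a = (-2, -2, -2, -2)
Solving gives a = (-2, -4, 4, 4).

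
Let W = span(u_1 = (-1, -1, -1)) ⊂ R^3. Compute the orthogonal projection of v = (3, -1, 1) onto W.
proj_W(v) = (1, 1, 1)

Set up U = [u_1 | ... | u_1] ∈ R^(3×1). The projector onto W = col(U) is P = U (U^T U)^(-1) U^T.
Compute U^T U =
  [3],
and U^T v = (-3).
Solve U^T U · c = U^T v for the coefficients: c = (-1). The projection is proj_W(v) = U c.
Check: (v - proj_W(v)) · u_1 = 0  (should be 0).
Result: proj_W(v) = (1, 1, 1).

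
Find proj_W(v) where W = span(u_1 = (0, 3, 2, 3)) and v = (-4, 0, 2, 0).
proj_W(v) = (0, 6/11, 4/11, 6/11)

Set up U = [u_1 | ... | u_1] ∈ R^(4×1). The projector onto W = col(U) is P = U (U^T U)^(-1) U^T.
Compute U^T U =
  [22],
and U^T v = (4).
Solve U^T U · c = U^T v for the coefficients: c = (2/11). The projection is proj_W(v) = U c.
Check: (v - proj_W(v)) · u_1 = 0  (should be 0).
Result: proj_W(v) = (0, 6/11, 4/11, 6/11).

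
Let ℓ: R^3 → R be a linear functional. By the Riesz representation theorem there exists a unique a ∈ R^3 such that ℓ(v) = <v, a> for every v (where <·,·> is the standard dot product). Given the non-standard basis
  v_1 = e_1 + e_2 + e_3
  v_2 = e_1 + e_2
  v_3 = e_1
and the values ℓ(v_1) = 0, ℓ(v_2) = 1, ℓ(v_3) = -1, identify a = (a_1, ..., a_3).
a = (-1, 2, -1)

Write a = (a_1, ..., a_3) in the standard basis. For each basis vector v_i, ℓ(v_i) = <v_i, a> is a linear equation in the a_j's. Collect the n equations into a matrix system V a = ℓ, where row i of V is v_i (expressed in the standard basis). Since V is invertible (lower-triangular with 1s on the diagonal, up to permutation), solve by back-substitution:
  V =
[[1, 1, 1],
 [1, 1, 0],
 [1, 0, 0]]
  V a = (0, 1, -1)
Solving gives a = (-1, 2, -1).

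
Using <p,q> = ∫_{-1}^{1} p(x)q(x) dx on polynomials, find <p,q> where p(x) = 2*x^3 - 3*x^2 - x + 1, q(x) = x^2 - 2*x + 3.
<p,q> = -4/5

Expand the product: p(x)·q(x) = 2*x^5 - 7*x^4 + 11*x^3 - 6*x^2 - 5*x + 3.
∫_{-1}^{1} of each monomial x^k gives [2/(k+1) if k even, 0 if k odd]. Integrating term-by-term (or equivalently evaluating the antiderivative F(x) = x^6/3 - 7*x^5/5 + 11*x^4/4 - 2*x^3 - 5*x^2/2 + 3*x at the endpoints):
  F(1) − F(−1) = 11/60 − (59/60) = -4/5.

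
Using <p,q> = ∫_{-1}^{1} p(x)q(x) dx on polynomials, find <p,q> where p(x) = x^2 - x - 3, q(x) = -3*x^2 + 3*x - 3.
<p,q> = 94/5

Expand the product: p(x)·q(x) = -3*x^4 + 6*x^3 + 3*x^2 - 6*x + 9.
∫_{-1}^{1} of each monomial x^k gives [2/(k+1) if k even, 0 if k odd]. Integrating term-by-term (or equivalently evaluating the antiderivative F(x) = -3*x^5/5 + 3*x^4/2 + x^3 - 3*x^2 + 9*x at the endpoints):
  F(1) − F(−1) = 79/10 − (-109/10) = 94/5.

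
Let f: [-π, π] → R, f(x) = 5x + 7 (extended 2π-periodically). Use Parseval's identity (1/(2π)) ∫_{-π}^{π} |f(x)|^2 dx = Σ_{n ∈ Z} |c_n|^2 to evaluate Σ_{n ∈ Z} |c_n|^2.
Σ |c_n|^2 = 25π^2/3 + 49

Expand and integrate term by term over [-π, π]:
  ∫ (5x)^2 dx = 25·(2π^3/3); ∫ 2·5·(7)·x dx = 0 (odd integrand); ∫ 7^2 dx = 49·2π.
So (1/(2π)) ∫_{-π}^{π} (5x + 7)^2 dx = 25π^2/3 + 49 = 25π^2/3 + 49.
Parseval ⇒ Σ |c_n|^2 = 25π^2/3 + 49.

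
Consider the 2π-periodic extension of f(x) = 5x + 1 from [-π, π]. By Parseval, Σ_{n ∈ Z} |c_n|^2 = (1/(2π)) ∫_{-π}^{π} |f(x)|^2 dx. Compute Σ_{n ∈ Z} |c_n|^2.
Σ |c_n|^2 = 25π^2/3 + 1

Expand and integrate term by term over [-π, π]:
  ∫ (5x)^2 dx = 25·(2π^3/3); ∫ 2·5·(1)·x dx = 0 (odd integrand); ∫ 1^2 dx = 1·2π.
So (1/(2π)) ∫_{-π}^{π} (5x + 1)^2 dx = 25π^2/3 + 1 = 25π^2/3 + 1.
Parseval ⇒ Σ |c_n|^2 = 25π^2/3 + 1.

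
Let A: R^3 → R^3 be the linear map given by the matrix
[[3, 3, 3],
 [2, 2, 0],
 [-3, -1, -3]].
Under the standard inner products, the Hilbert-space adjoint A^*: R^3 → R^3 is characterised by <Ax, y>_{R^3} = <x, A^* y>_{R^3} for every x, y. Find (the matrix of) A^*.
A^* = A^T =
[[3, 2, -3],
 [3, 2, -1],
 [3, 0, -3]]

For real matrices with standard dot products, the defining identity <Ax, y> = <x, A^* y> gives (Ax)^T y = x^T (A^*) y, i.e. x^T A^T y = x^T (A^*) y. Since this holds for all x, y, we must have A^* = A^T. Therefore
A^* =
[[3, 2, -3],
 [3, 2, -1],
 [3, 0, -3]].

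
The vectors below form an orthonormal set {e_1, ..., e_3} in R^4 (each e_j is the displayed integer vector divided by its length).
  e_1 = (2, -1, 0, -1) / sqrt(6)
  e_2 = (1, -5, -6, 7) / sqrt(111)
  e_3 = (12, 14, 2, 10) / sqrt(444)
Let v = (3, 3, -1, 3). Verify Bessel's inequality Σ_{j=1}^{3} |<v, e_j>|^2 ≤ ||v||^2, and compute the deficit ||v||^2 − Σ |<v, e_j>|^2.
Σ |<v, e_j>|^2 = 82/3; ||v||^2 = 28; deficit = 2/3

Write each e_j = u_j / sqrt(<u_j, u_j>) where u_j is the displayed integer vector. Then <v, e_j> = <v, u_j> / sqrt(<u_j, u_j>), so |<v, e_j>|^2 = <v, u_j>^2 / <u_j, u_j>.
Coefficients: <v, e_1> = 0/sqrt(6), <v, e_2> = 15/sqrt(111), <v, e_3> = 106/sqrt(444).
Square and sum: Σ |<v, e_j>|^2 = 82/3.
Compute ||v||^2 = v·v = 28.
Deficit = 28 − 82/3 = 2/3 ≥ 0, confirming Bessel's inequality. (The deficit equals ||v − Σ <v,e_j> e_j||^2, the squared distance from v to span{e_j}.)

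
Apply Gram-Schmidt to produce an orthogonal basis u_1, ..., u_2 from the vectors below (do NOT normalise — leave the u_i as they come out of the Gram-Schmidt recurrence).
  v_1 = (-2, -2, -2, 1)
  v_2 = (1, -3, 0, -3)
Orthogonal basis:
  u_1 = (-2, -2, -2, 1)
  u_2 = (15/13, -37/13, 2/13, -40/13)

Apply the Gram-Schmidt recurrence
  u_1 = v_1
  u_i = v_i − Σ_{j<i} ((v_i · u_j) / (u_j · u_j)) · u_j.

Step by step this gives:
  u_1 = (-2, -2, -2, 1)
  u_2 = (15/13, -37/13, 2/13, -40/13)

Orthogonality check:
  u_2 · u_1 = 0 (should be 0)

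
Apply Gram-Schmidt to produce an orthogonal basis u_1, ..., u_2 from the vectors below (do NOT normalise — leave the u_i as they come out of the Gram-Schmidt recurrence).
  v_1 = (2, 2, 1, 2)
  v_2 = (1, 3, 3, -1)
Orthogonal basis:
  u_1 = (2, 2, 1, 2)
  u_2 = (-5/13, 21/13, 30/13, -31/13)

Apply the Gram-Schmidt recurrence
  u_1 = v_1
  u_i = v_i − Σ_{j<i} ((v_i · u_j) / (u_j · u_j)) · u_j.

Step by step this gives:
  u_1 = (2, 2, 1, 2)
  u_2 = (-5/13, 21/13, 30/13, -31/13)

Orthogonality check:
  u_2 · u_1 = 0 (should be 0)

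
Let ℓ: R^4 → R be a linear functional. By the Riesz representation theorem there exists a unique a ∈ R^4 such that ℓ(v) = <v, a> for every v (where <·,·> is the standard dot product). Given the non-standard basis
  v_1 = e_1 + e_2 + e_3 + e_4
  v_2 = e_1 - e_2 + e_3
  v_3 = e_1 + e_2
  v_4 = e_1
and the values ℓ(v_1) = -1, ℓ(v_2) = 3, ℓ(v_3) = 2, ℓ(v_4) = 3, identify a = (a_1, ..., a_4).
a = (3, -1, -1, -2)

Write a = (a_1, ..., a_4) in the standard basis. For each basis vector v_i, ℓ(v_i) = <v_i, a> is a linear equation in the a_j's. Collect the n equations into a matrix system V a = ℓ, where row i of V is v_i (expressed in the standard basis). Since V is invertible (lower-triangular with 1s on the diagonal, up to permutation), solve by back-substitution:
  V =
[[1, 1, 1, 1],
 [1, -1, 1, 0],
 [1, 1, 0, 0],
 [1, 0, 0, 0]]
  V a = (-1, 3, 2, 3)
Solving gives a = (3, -1, -1, -2).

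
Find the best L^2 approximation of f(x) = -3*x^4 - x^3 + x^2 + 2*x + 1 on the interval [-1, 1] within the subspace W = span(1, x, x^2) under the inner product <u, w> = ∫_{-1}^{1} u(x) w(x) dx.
g(x) = -11*x^2/7 + 7*x/5 + 44/35

The best approximation g ∈ W is the orthogonal projection of f onto W. Writing g = a_0 + a_1 x + a_2 x^2, the coefficients solve the normal equations G · a = b where
  G_{ij} = <φ_i, φ_j> and b_i = <f, φ_i>, with φ_0 = 1, φ_1 = x, φ_2 = x^2.
G =
  [2, 0, 2/3]
  [0, 2/3, 0]
  [2/3, 0, 2/5],
b = (22/15, 14/15, 22/105).
Solving gives a_0 = 44/35, a_1 = 7/5, a_2 = -11/7, so
  g(x) = -11*x^2/7 + 7*x/5 + 44/35.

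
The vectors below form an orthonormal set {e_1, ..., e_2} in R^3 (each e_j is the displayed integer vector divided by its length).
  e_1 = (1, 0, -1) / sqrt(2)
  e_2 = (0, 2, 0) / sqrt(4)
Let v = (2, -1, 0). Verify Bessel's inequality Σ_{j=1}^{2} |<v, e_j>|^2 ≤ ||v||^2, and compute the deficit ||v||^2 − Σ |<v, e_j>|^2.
Σ |<v, e_j>|^2 = 3; ||v||^2 = 5; deficit = 2

Write each e_j = u_j / sqrt(<u_j, u_j>) where u_j is the displayed integer vector. Then <v, e_j> = <v, u_j> / sqrt(<u_j, u_j>), so |<v, e_j>|^2 = <v, u_j>^2 / <u_j, u_j>.
Coefficients: <v, e_1> = 2/sqrt(2), <v, e_2> = -2/sqrt(4).
Square and sum: Σ |<v, e_j>|^2 = 3.
Compute ||v||^2 = v·v = 5.
Deficit = 5 − 3 = 2 ≥ 0, confirming Bessel's inequality. (The deficit equals ||v − Σ <v,e_j> e_j||^2, the squared distance from v to span{e_j}.)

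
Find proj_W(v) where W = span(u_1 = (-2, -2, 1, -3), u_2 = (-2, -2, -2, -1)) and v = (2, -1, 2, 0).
proj_W(v) = (12/17, 12/17, 30/17, -6/17)

Set up U = [u_1 | ... | u_2] ∈ R^(4×2). The projector onto W = col(U) is P = U (U^T U)^(-1) U^T.
Compute U^T U =
  [18, 9]
  [9, 13],
and U^T v = (0, -6).
Solve U^T U · c = U^T v for the coefficients: c = (6/17, -12/17). The projection is proj_W(v) = U c.
Check: (v - proj_W(v)) · u_1 = 0  (should be 0).
Check: (v - proj_W(v)) · u_2 = 0  (should be 0).
Result: proj_W(v) = (12/17, 12/17, 30/17, -6/17).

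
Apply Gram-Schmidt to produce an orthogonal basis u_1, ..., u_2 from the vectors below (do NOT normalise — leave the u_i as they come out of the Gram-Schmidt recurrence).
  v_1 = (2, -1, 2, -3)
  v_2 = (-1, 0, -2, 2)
Orthogonal basis:
  u_1 = (2, -1, 2, -3)
  u_2 = (1/3, -2/3, -2/3, 0)

Apply the Gram-Schmidt recurrence
  u_1 = v_1
  u_i = v_i − Σ_{j<i} ((v_i · u_j) / (u_j · u_j)) · u_j.

Step by step this gives:
  u_1 = (2, -1, 2, -3)
  u_2 = (1/3, -2/3, -2/3, 0)

Orthogonality check:
  u_2 · u_1 = 0 (should be 0)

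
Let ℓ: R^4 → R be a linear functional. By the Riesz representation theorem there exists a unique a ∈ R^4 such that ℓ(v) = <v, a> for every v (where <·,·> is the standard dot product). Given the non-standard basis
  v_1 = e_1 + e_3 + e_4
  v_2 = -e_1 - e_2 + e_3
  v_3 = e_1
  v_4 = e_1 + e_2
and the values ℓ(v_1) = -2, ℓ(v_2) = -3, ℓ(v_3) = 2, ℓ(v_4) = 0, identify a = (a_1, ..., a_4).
a = (2, -2, -3, -1)

Write a = (a_1, ..., a_4) in the standard basis. For each basis vector v_i, ℓ(v_i) = <v_i, a> is a linear equation in the a_j's. Collect the n equations into a matrix system V a = ℓ, where row i of V is v_i (expressed in the standard basis). Since V is invertible (lower-triangular with 1s on the diagonal, up to permutation), solve by back-substitution:
  V =
[[1, 0, 1, 1],
 [-1, -1, 1, 0],
 [1, 0, 0, 0],
 [1, 1, 0, 0]]
  V a = (-2, -3, 2, 0)
Solving gives a = (2, -2, -3, -1).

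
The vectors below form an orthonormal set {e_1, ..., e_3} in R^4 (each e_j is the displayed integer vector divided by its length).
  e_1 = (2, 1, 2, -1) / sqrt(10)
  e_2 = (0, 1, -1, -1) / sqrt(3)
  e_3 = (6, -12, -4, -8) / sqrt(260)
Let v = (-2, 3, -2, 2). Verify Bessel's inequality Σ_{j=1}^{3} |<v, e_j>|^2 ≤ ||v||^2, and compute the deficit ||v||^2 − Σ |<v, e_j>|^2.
Σ |<v, e_j>|^2 = 519/26; ||v||^2 = 21; deficit = 27/26

Write each e_j = u_j / sqrt(<u_j, u_j>) where u_j is the displayed integer vector. Then <v, e_j> = <v, u_j> / sqrt(<u_j, u_j>), so |<v, e_j>|^2 = <v, u_j>^2 / <u_j, u_j>.
Coefficients: <v, e_1> = -7/sqrt(10), <v, e_2> = 3/sqrt(3), <v, e_3> = -56/sqrt(260).
Square and sum: Σ |<v, e_j>|^2 = 519/26.
Compute ||v||^2 = v·v = 21.
Deficit = 21 − 519/26 = 27/26 ≥ 0, confirming Bessel's inequality. (The deficit equals ||v − Σ <v,e_j> e_j||^2, the squared distance from v to span{e_j}.)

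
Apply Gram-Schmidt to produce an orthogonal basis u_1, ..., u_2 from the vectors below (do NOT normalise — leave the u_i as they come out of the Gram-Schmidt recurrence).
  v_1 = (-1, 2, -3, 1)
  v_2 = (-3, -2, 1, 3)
Orthogonal basis:
  u_1 = (-1, 2, -3, 1)
  u_2 = (-46/15, -28/15, 4/5, 46/15)

Apply the Gram-Schmidt recurrence
  u_1 = v_1
  u_i = v_i − Σ_{j<i} ((v_i · u_j) / (u_j · u_j)) · u_j.

Step by step this gives:
  u_1 = (-1, 2, -3, 1)
  u_2 = (-46/15, -28/15, 4/5, 46/15)

Orthogonality check:
  u_2 · u_1 = 0 (should be 0)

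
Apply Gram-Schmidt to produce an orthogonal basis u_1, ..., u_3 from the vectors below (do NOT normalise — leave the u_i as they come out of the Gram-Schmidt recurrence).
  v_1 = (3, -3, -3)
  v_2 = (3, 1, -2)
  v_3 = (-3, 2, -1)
Orthogonal basis:
  u_1 = (3, -3, -3)
  u_2 = (5/3, 7/3, -2/3)
  u_3 = (-45/26, 15/26, -30/13)

Apply the Gram-Schmidt recurrence
  u_1 = v_1
  u_i = v_i − Σ_{j<i} ((v_i · u_j) / (u_j · u_j)) · u_j.

Step by step this gives:
  u_1 = (3, -3, -3)
  u_2 = (5/3, 7/3, -2/3)
  u_3 = (-45/26, 15/26, -30/13)

Orthogonality check:
  u_2 · u_1 = 0 (should be 0)
  u_3 · u_1 = 0 (should be 0)
  u_3 · u_2 = 0 (should be 0)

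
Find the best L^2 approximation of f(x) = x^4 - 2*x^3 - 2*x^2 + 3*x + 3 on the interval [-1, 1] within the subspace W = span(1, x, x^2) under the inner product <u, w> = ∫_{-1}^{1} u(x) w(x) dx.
g(x) = -8*x^2/7 + 9*x/5 + 102/35

The best approximation g ∈ W is the orthogonal projection of f onto W. Writing g = a_0 + a_1 x + a_2 x^2, the coefficients solve the normal equations G · a = b where
  G_{ij} = <φ_i, φ_j> and b_i = <f, φ_i>, with φ_0 = 1, φ_1 = x, φ_2 = x^2.
G =
  [2, 0, 2/3]
  [0, 2/3, 0]
  [2/3, 0, 2/5],
b = (76/15, 6/5, 52/35).
Solving gives a_0 = 102/35, a_1 = 9/5, a_2 = -8/7, so
  g(x) = -8*x^2/7 + 9*x/5 + 102/35.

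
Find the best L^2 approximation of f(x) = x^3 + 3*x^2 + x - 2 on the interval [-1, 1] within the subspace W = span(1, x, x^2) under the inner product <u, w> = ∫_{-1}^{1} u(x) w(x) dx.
g(x) = 3*x^2 + 8*x/5 - 2

The best approximation g ∈ W is the orthogonal projection of f onto W. Writing g = a_0 + a_1 x + a_2 x^2, the coefficients solve the normal equations G · a = b where
  G_{ij} = <φ_i, φ_j> and b_i = <f, φ_i>, with φ_0 = 1, φ_1 = x, φ_2 = x^2.
G =
  [2, 0, 2/3]
  [0, 2/3, 0]
  [2/3, 0, 2/5],
b = (-2, 16/15, -2/15).
Solving gives a_0 = -2, a_1 = 8/5, a_2 = 3, so
  g(x) = 3*x^2 + 8*x/5 - 2.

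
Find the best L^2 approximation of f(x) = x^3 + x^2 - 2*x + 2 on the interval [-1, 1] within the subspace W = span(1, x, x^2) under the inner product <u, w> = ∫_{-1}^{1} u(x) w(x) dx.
g(x) = x^2 - 7*x/5 + 2

The best approximation g ∈ W is the orthogonal projection of f onto W. Writing g = a_0 + a_1 x + a_2 x^2, the coefficients solve the normal equations G · a = b where
  G_{ij} = <φ_i, φ_j> and b_i = <f, φ_i>, with φ_0 = 1, φ_1 = x, φ_2 = x^2.
G =
  [2, 0, 2/3]
  [0, 2/3, 0]
  [2/3, 0, 2/5],
b = (14/3, -14/15, 26/15).
Solving gives a_0 = 2, a_1 = -7/5, a_2 = 1, so
  g(x) = x^2 - 7*x/5 + 2.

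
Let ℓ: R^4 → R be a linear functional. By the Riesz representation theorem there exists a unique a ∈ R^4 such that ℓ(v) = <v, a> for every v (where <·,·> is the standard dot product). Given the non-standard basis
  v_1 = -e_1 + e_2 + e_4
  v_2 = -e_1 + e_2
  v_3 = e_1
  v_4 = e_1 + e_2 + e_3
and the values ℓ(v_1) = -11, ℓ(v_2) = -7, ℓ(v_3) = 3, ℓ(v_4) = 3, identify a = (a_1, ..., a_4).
a = (3, -4, 4, -4)

Write a = (a_1, ..., a_4) in the standard basis. For each basis vector v_i, ℓ(v_i) = <v_i, a> is a linear equation in the a_j's. Collect the n equations into a matrix system V a = ℓ, where row i of V is v_i (expressed in the standard basis). Since V is invertible (lower-triangular with 1s on the diagonal, up to permutation), solve by back-substitution:
  V =
[[-1, 1, 0, 1],
 [-1, 1, 0, 0],
 [1, 0, 0, 0],
 [1, 1, 1, 0]]
  V a = (-11, -7, 3, 3)
Solving gives a = (3, -4, 4, -4).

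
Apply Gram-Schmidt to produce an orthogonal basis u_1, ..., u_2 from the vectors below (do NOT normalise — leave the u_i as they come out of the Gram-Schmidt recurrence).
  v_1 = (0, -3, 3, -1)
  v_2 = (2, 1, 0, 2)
Orthogonal basis:
  u_1 = (0, -3, 3, -1)
  u_2 = (2, 4/19, 15/19, 33/19)

Apply the Gram-Schmidt recurrence
  u_1 = v_1
  u_i = v_i − Σ_{j<i} ((v_i · u_j) / (u_j · u_j)) · u_j.

Step by step this gives:
  u_1 = (0, -3, 3, -1)
  u_2 = (2, 4/19, 15/19, 33/19)

Orthogonality check:
  u_2 · u_1 = 0 (should be 0)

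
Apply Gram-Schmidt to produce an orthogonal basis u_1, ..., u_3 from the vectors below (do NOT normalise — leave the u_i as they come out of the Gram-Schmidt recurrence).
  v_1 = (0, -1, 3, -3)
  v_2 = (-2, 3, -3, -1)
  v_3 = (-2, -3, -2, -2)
Orthogonal basis:
  u_1 = (0, -1, 3, -3)
  u_2 = (-2, 48/19, -30/19, -46/19)
  u_3 = (-136/89, -306/89, -187/89, -85/89)

Apply the Gram-Schmidt recurrence
  u_1 = v_1
  u_i = v_i − Σ_{j<i} ((v_i · u_j) / (u_j · u_j)) · u_j.

Step by step this gives:
  u_1 = (0, -1, 3, -3)
  u_2 = (-2, 48/19, -30/19, -46/19)
  u_3 = (-136/89, -306/89, -187/89, -85/89)

Orthogonality check:
  u_2 · u_1 = 0 (should be 0)
  u_3 · u_1 = 0 (should be 0)
  u_3 · u_2 = 0 (should be 0)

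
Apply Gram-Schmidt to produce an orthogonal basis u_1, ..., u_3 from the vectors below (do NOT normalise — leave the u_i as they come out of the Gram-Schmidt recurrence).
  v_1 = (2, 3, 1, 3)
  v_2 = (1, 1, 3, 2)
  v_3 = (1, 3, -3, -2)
Orthogonal basis:
  u_1 = (2, 3, 1, 3)
  u_2 = (-5/23, -19/23, 55/23, 4/23)
  u_3 = (72/149, 214/149, 102/149, -296/149)

Apply the Gram-Schmidt recurrence
  u_1 = v_1
  u_i = v_i − Σ_{j<i} ((v_i · u_j) / (u_j · u_j)) · u_j.

Step by step this gives:
  u_1 = (2, 3, 1, 3)
  u_2 = (-5/23, -19/23, 55/23, 4/23)
  u_3 = (72/149, 214/149, 102/149, -296/149)

Orthogonality check:
  u_2 · u_1 = 0 (should be 0)
  u_3 · u_1 = 0 (should be 0)
  u_3 · u_2 = 0 (should be 0)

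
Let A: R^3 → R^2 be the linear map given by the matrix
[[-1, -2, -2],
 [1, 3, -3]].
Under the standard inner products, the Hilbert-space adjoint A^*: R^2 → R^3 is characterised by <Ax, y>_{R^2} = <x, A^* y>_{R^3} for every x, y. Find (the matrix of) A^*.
A^* = A^T =
[[-1, 1],
 [-2, 3],
 [-2, -3]]

For real matrices with standard dot products, the defining identity <Ax, y> = <x, A^* y> gives (Ax)^T y = x^T (A^*) y, i.e. x^T A^T y = x^T (A^*) y. Since this holds for all x, y, we must have A^* = A^T. Therefore
A^* =
[[-1, 1],
 [-2, 3],
 [-2, -3]].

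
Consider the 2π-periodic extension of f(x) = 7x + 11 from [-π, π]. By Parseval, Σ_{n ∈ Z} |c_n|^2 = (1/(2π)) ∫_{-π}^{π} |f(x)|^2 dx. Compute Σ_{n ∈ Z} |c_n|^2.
Σ |c_n|^2 = 49π^2/3 + 121

Expand and integrate term by term over [-π, π]:
  ∫ (7x)^2 dx = 49·(2π^3/3); ∫ 2·7·(11)·x dx = 0 (odd integrand); ∫ 11^2 dx = 121·2π.
So (1/(2π)) ∫_{-π}^{π} (7x + 11)^2 dx = 49π^2/3 + 121 = 49π^2/3 + 121.
Parseval ⇒ Σ |c_n|^2 = 49π^2/3 + 121.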